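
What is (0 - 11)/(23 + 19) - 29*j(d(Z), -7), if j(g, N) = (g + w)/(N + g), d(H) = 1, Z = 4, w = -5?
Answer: -823/42 ≈ -19.595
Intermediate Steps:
j(g, N) = (-5 + g)/(N + g) (j(g, N) = (g - 5)/(N + g) = (-5 + g)/(N + g))
(0 - 11)/(23 + 19) - 29*j(d(Z), -7) = (0 - 11)/(23 + 19) - 29*(-5 + 1)/(-7 + 1) = -11/42 - 29*(-4)/(-6) = -11*1/42 - (-29)*(-4)/6 = -11/42 - 29*⅔ = -11/42 - 58/3 = -823/42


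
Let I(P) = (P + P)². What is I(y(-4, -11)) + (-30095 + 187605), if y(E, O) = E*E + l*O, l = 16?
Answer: 259910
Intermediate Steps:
y(E, O) = E² + 16*O (y(E, O) = E*E + 16*O = E² + 16*O)
I(P) = 4*P² (I(P) = (2*P)² = 4*P²)
I(y(-4, -11)) + (-30095 + 187605) = 4*((-4)² + 16*(-11))² + (-30095 + 187605) = 4*(16 - 176)² + 157510 = 4*(-160)² + 157510 = 4*25600 + 157510 = 102400 + 157510 = 259910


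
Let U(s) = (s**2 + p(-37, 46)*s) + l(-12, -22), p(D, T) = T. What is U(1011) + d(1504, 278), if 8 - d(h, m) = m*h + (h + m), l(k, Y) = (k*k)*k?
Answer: 647013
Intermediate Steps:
l(k, Y) = k**3 (l(k, Y) = k**2*k = k**3)
d(h, m) = 8 - h - m - h*m (d(h, m) = 8 - (m*h + (h + m)) = 8 - (h*m + (h + m)) = 8 - (h + m + h*m) = 8 + (-h - m - h*m) = 8 - h - m - h*m)
U(s) = -1728 + s**2 + 46*s (U(s) = (s**2 + 46*s) + (-12)**3 = (s**2 + 46*s) - 1728 = -1728 + s**2 + 46*s)
U(1011) + d(1504, 278) = (-1728 + 1011**2 + 46*1011) + (8 - 1*1504 - 1*278 - 1*1504*278) = (-1728 + 1022121 + 46506) + (8 - 1504 - 278 - 418112) = 1066899 - 419886 = 647013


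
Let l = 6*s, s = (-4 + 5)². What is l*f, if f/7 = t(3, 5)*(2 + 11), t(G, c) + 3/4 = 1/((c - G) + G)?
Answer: -3003/10 ≈ -300.30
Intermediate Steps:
t(G, c) = -¾ + 1/c (t(G, c) = -¾ + 1/((c - G) + G) = -¾ + 1/c)
f = -1001/20 (f = 7*((-¾ + 1/5)*(2 + 11)) = 7*((-¾ + ⅕)*13) = 7*(-11/20*13) = 7*(-143/20) = -1001/20 ≈ -50.050)
s = 1 (s = 1² = 1)
l = 6 (l = 6*1 = 6)
l*f = 6*(-1001/20) = -3003/10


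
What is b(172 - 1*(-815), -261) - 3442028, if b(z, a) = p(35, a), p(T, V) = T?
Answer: -3441993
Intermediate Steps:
b(z, a) = 35
b(172 - 1*(-815), -261) - 3442028 = 35 - 3442028 = -3441993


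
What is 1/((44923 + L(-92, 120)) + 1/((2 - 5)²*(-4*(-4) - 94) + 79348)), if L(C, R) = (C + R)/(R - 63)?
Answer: 4482822/201384014851 ≈ 2.2260e-5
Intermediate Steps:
L(C, R) = (C + R)/(-63 + R)
1/((44923 + L(-92, 120)) + 1/((2 - 5)²*(-4*(-4) - 94) + 79348)) = 1/((44923 + (-92 + 120)/(-63 + 120)) + 1/((2 - 5)²*(-4*(-4) - 94) + 79348)) = 1/((44923 + 28/57) + 1/((-3)²*(16 - 94) + 79348)) = 1/((44923 + (1/57)*28) + 1/(9*(-78) + 79348)) = 1/((44923 + 28/57) + 1/(-702 + 79348)) = 1/(2560639/57 + 1/78646) = 1/(201384014851/4482822) = 4482822/201384014851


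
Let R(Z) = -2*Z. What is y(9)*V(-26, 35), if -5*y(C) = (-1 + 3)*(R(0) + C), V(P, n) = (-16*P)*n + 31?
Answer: -262638/5 ≈ -52528.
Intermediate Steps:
V(P, n) = 31 - 16*P*n (V(P, n) = -16*P*n + 31 = 31 - 16*P*n)
y(C) = -2*C/5 (y(C) = -(-1 + 3)*(-2*0 + C)/5 = -2*(0 + C)/5 = -2*C/5)
y(9)*V(-26, 35) = (-⅖*9)*(31 - 16*(-26)*35) = -18*(31 + 14560)/5 = -18/5*14591 = -262638/5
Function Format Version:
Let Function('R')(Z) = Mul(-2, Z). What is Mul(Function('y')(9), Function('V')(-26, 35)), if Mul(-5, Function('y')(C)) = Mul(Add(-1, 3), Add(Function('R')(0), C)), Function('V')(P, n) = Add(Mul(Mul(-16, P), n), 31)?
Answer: Rational(-262638, 5) ≈ -52528.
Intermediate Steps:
Function('V')(P, n) = Add(31, Mul(-16, P, n)) (Function('V')(P, n) = Add(Mul(-16, P, n), 31) = Add(31, Mul(-16, P, n)))
Function('y')(C) = Mul(Rational(-2, 5), C) (Function('y')(C) = Mul(Rational(-1, 5), Mul(Add(-1, 3), Add(Mul(-2, 0), C))) = Mul(Rational(-1, 5), Mul(2, Add(0, C))) = Mul(Rational(-1, 5), Mul(2, C)) = Mul(Rational(-2, 5), C))
Mul(Function('y')(9), Function('V')(-26, 35)) = Mul(Mul(Rational(-2, 5), 9), Add(31, Mul(-16, -26, 35))) = Mul(Rational(-18, 5), Add(31, 14560)) = Mul(Rational(-18, 5), 14591) = Rational(-262638, 5)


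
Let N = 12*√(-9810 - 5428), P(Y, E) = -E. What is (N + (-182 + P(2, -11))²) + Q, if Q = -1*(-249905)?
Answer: 279146 + 12*I*√15238 ≈ 2.7915e+5 + 1481.3*I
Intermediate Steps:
Q = 249905
N = 12*I*√15238 (N = 12*√(-15238) = 12*(I*√15238) = 12*I*√15238 ≈ 1481.3*I)
(N + (-182 + P(2, -11))²) + Q = (12*I*√15238 + (-182 - 1*(-11))²) + 249905 = (12*I*√15238 + (-182 + 11)²) + 249905 = (12*I*√15238 + (-171)²) + 249905 = (12*I*√15238 + 29241) + 249905 = (29241 + 12*I*√15238) + 249905 = 279146 + 12*I*√15238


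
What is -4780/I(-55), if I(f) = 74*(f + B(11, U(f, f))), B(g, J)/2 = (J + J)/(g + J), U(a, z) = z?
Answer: 239/185 ≈ 1.2919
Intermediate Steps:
B(g, J) = 4*J/(J + g) (B(g, J) = 2*((J + J)/(g + J)) = 2*((2*J)/(J + g)) = 2*(2*J/(J + g)) = 4*J/(J + g))
I(f) = 74*f + 296*f/(11 + f) (I(f) = 74*(f + 4*f/(f + 11)) = 74*(f + 4*f/(11 + f)) = 74*f + 296*f/(11 + f))
-4780/I(-55) = -4780*(-(11 - 55)/(4070*(15 - 55))) = -4780/(74*(-55)*(-40)/(-44)) = -4780/(74*(-55)*(-1/44)*(-40)) = -4780/(-3700) = -4780*(-1/3700) = 239/185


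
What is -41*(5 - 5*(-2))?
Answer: -615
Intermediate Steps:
-41*(5 - 5*(-2)) = -41*(5 + 10) = -41*15 = -615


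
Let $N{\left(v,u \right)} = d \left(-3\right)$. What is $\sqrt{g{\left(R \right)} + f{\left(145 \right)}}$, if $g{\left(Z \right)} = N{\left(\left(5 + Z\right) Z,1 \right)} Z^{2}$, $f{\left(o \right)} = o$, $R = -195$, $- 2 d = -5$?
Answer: $\frac{i \sqrt{1140170}}{2} \approx 533.89 i$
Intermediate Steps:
$d = \frac{5}{2}$ ($d = \left(- \frac{1}{2}\right) \left(-5\right) = \frac{5}{2} \approx 2.5$)
$N{\left(v,u \right)} = - \frac{15}{2}$ ($N{\left(v,u \right)} = \frac{5}{2} \left(-3\right) = - \frac{15}{2}$)
$g{\left(Z \right)} = - \frac{15 Z^{2}}{2}$
$\sqrt{g{\left(R \right)} + f{\left(145 \right)}} = \sqrt{- \frac{15 \left(-195\right)^{2}}{2} + 145} = \sqrt{\left(- \frac{15}{2}\right) 38025 + 145} = \sqrt{- \frac{570375}{2} + 145} = \sqrt{- \frac{570085}{2}} = \frac{i \sqrt{1140170}}{2}$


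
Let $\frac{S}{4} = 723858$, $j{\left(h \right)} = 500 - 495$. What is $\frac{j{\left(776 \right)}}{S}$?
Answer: $\frac{5}{2895432} \approx 1.7269 \cdot 10^{-6}$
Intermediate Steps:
$j{\left(h \right)} = 5$
$S = 2895432$ ($S = 4 \cdot 723858 = 2895432$)
$\frac{j{\left(776 \right)}}{S} = \frac{5}{2895432}$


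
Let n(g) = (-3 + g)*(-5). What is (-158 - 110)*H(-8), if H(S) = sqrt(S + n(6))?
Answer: -268*I*sqrt(23) ≈ -1285.3*I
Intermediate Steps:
n(g) = 15 - 5*g
H(S) = sqrt(-15 + S) (H(S) = sqrt(S + (15 - 5*6)) = sqrt(S + (15 - 30)) = sqrt(S - 15) = sqrt(-15 + S))
(-158 - 110)*H(-8) = (-158 - 110)*sqrt(-15 - 8) = -268*I*sqrt(23)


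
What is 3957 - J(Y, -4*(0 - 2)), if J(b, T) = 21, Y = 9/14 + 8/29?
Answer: 3936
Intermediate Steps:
Y = 373/406 (Y = 9*(1/14) + 8*(1/29) = 9/14 + 8/29 = 373/406 ≈ 0.91872)
3957 - J(Y, -4*(0 - 2)) = 3957 - 1*21 = 3957 - 21 = 3936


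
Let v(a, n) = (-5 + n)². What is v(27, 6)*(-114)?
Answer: -114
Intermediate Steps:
v(27, 6)*(-114) = (-5 + 6)²*(-114) = 1²*(-114) = 1*(-114) = -114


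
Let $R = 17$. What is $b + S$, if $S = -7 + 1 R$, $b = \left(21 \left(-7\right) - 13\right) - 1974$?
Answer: $-2124$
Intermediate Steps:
$b = -2134$ ($b = \left(-147 - 13\right) - 1974 = -160 - 1974 = -2134$)
$S = 10$ ($S = -7 + 1 \cdot 17 = -7 + 17 = 10$)
$b + S = -2134 + 10 = -2124$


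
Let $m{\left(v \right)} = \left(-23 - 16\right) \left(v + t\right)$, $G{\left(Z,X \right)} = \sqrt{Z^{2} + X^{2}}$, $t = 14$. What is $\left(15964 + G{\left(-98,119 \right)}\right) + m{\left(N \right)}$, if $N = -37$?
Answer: $16861 + 7 \sqrt{485} \approx 17015.0$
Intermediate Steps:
$G{\left(Z,X \right)} = \sqrt{X^{2} + Z^{2}}$
$m{\left(v \right)} = -546 - 39 v$ ($m{\left(v \right)} = \left(-23 - 16\right) \left(v + 14\right) = - 39 \left(14 + v\right) = -546 - 39 v$)
$\left(15964 + G{\left(-98,119 \right)}\right) + m{\left(N \right)} = \left(15964 + \sqrt{119^{2} + \left(-98\right)^{2}}\right) - -897 = \left(15964 + \sqrt{14161 + 9604}\right) + \left(-546 + 1443\right) = \left(15964 + \sqrt{23765}\right) + 897 = \left(15964 + 7 \sqrt{485}\right) + 897 = 16861 + 7 \sqrt{485}$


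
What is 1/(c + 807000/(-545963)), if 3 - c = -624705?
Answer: 545963/341066646804 ≈ 1.6008e-6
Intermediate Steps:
c = 624708 (c = 3 - 1*(-624705) = 3 + 624705 = 624708)
1/(c + 807000/(-545963)) = 1/(624708 + 807000/(-545963)) = 1/(624708 + 807000*(-1/545963)) = 1/(624708 - 807000/545963) = 1/(341066646804/545963) = 545963/341066646804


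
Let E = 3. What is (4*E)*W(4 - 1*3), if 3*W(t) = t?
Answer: 4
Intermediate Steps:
W(t) = t/3
(4*E)*W(4 - 1*3) = (4*3)*((4 - 1*3)/3) = 12*((4 - 3)/3) = 12*((1/3)*1) = 12*(1/3) = 4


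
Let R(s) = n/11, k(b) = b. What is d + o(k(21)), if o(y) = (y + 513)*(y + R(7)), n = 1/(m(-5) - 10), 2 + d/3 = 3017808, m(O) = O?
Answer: 498554582/55 ≈ 9.0646e+6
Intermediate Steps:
d = 9053418 (d = -6 + 3*3017808 = -6 + 9053424 = 9053418)
n = -1/15 (n = 1/(-5 - 10) = 1/(-15) = -1/15 ≈ -0.066667)
R(s) = -1/165 (R(s) = -1/15/11 = -1/15*1/11 = -1/165)
o(y) = (513 + y)*(-1/165 + y) (o(y) = (y + 513)*(y - 1/165) = (513 + y)*(-1/165 + y))
d + o(k(21)) = 9053418 + (-171/55 + 21**2 + (84644/165)*21) = 9053418 + (-171/55 + 441 + 592508/55) = 9053418 + 616592/55 = 498554582/55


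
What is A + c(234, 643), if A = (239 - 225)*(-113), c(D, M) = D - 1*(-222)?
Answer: -1126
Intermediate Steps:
c(D, M) = 222 + D (c(D, M) = D + 222 = 222 + D)
A = -1582 (A = 14*(-113) = -1582)
A + c(234, 643) = -1582 + (222 + 234) = -1582 + 456 = -1126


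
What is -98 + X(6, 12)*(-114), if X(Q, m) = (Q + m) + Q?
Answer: -2834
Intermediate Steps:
X(Q, m) = m + 2*Q
-98 + X(6, 12)*(-114) = -98 + (12 + 2*6)*(-114) = -98 + (12 + 12)*(-114) = -98 + 24*(-114) = -98 - 2736 = -2834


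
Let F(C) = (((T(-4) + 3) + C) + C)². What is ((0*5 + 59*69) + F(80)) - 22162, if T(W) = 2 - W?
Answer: 10470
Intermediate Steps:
F(C) = (9 + 2*C)² (F(C) = ((((2 - 1*(-4)) + 3) + C) + C)² = ((((2 + 4) + 3) + C) + C)² = (((6 + 3) + C) + C)² = ((9 + C) + C)² = (9 + 2*C)²)
((0*5 + 59*69) + F(80)) - 22162 = ((0*5 + 59*69) + (9 + 2*80)²) - 22162 = ((0 + 4071) + (9 + 160)²) - 22162 = (4071 + 169²) - 22162 = (4071 + 28561) - 22162 = 32632 - 22162 = 10470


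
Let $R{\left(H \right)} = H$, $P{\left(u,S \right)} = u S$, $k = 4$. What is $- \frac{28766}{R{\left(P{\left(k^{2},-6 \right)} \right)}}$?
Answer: $\frac{14383}{48} \approx 299.65$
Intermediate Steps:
$P{\left(u,S \right)} = S u$
$- \frac{28766}{R{\left(P{\left(k^{2},-6 \right)} \right)}} = - \frac{28766}{\left(-6\right) 4^{2}} = - \frac{28766}{\left(-6\right) 16} = - \frac{28766}{-96} = \left(-28766\right) \left(- \frac{1}{96}\right) = \frac{14383}{48}$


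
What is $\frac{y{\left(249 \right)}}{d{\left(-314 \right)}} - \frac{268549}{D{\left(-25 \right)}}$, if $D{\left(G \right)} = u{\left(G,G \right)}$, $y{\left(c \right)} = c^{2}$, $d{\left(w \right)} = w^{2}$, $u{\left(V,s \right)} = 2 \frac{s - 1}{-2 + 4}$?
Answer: $\frac{13239734615}{1281748} \approx 10329.0$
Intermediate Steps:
$u{\left(V,s \right)} = -1 + s$ ($u{\left(V,s \right)} = 2 \frac{-1 + s}{2} = 2 \left(-1 + s\right) \frac{1}{2} = 2 \left(- \frac{1}{2} + \frac{s}{2}\right) = -1 + s$)
$D{\left(G \right)} = -1 + G$
$\frac{y{\left(249 \right)}}{d{\left(-314 \right)}} - \frac{268549}{D{\left(-25 \right)}} = \frac{249^{2}}{\left(-314\right)^{2}} - \frac{268549}{-1 - 25} = \frac{62001}{98596} - \frac{268549}{-26} = 62001 \cdot \frac{1}{98596} - - \frac{268549}{26} = \frac{62001}{98596} + \frac{268549}{26} = \frac{13239734615}{1281748}$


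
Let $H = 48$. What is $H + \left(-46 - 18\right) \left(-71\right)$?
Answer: $4592$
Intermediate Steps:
$H + \left(-46 - 18\right) \left(-71\right) = 48 + \left(-46 - 18\right) \left(-71\right) = 48 - -4544 = 48 + 4544 = 4592$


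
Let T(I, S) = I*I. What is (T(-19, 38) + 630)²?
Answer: 982081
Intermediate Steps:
T(I, S) = I²
(T(-19, 38) + 630)² = ((-19)² + 630)² = (361 + 630)² = 991² = 982081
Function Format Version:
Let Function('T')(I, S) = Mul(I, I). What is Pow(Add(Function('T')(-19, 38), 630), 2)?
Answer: 982081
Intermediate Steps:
Function('T')(I, S) = Pow(I, 2)
Pow(Add(Function('T')(-19, 38), 630), 2) = Pow(Add(Pow(-19, 2), 630), 2) = Pow(Add(361, 630), 2) = Pow(991, 2) = 982081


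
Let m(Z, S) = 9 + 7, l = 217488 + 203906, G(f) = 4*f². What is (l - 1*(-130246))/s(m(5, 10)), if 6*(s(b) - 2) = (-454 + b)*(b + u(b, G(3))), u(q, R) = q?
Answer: -91940/389 ≈ -236.35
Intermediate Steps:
l = 421394
m(Z, S) = 16
s(b) = 2 + b*(-454 + b)/3 (s(b) = 2 + ((-454 + b)*(b + b))/6 = 2 + ((-454 + b)*(2*b))/6 = 2 + (2*b*(-454 + b))/6 = 2 + b*(-454 + b)/3)
(l - 1*(-130246))/s(m(5, 10)) = (421394 - 1*(-130246))/(2 - 454/3*16 + (⅓)*16²) = (421394 + 130246)/(2 - 7264/3 + (⅓)*256) = 551640/(2 - 7264/3 + 256/3) = 551640/(-2334) = 551640*(-1/2334) = -91940/389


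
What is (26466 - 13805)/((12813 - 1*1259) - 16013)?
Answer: -12661/4459 ≈ -2.8394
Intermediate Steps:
(26466 - 13805)/((12813 - 1*1259) - 16013) = 12661/((12813 - 1259) - 16013) = 12661/(11554 - 16013) = 12661/(-4459) = 12661*(-1/4459) = -12661/4459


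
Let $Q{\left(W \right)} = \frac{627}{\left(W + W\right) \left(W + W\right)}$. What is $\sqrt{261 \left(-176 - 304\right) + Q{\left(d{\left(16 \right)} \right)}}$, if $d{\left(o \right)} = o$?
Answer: $\frac{i \sqrt{128286093}}{32} \approx 353.95 i$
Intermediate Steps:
$Q{\left(W \right)} = \frac{627}{4 W^{2}}$ ($Q{\left(W \right)} = \frac{627}{2 W 2 W} = \frac{627}{4 W^{2}}$)
$\sqrt{261 \left(-176 - 304\right) + Q{\left(d{\left(16 \right)} \right)}} = \sqrt{261 \left(-176 - 304\right) + \frac{627}{4 \cdot 256}} = \sqrt{261 \left(-480\right) + \frac{627}{4} \cdot \frac{1}{256}} = \sqrt{-125280 + \frac{627}{1024}} = \sqrt{- \frac{128286093}{1024}} = \frac{i \sqrt{128286093}}{32}$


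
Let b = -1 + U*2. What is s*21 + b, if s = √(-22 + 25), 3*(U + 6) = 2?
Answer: -35/3 + 21*√3 ≈ 24.706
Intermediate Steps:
U = -16/3 (U = -6 + (⅓)*2 = -6 + ⅔ = -16/3 ≈ -5.3333)
b = -35/3 (b = -1 - 16/3*2 = -1 - 32/3 = -35/3 ≈ -11.667)
s = √3 ≈ 1.7320
s*21 + b = √3*21 - 35/3 = 21*√3 - 35/3 = -35/3 + 21*√3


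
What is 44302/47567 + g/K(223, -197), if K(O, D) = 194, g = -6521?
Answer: -301589819/9227998 ≈ -32.682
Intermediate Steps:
44302/47567 + g/K(223, -197) = 44302/47567 - 6521/194 = -301589819/9227998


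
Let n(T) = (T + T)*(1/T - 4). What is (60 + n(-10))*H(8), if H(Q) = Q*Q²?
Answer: 72704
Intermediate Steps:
H(Q) = Q³
n(T) = 2*T*(-4 + 1/T) (n(T) = (2*T)*(-4 + 1/T) = 2*T*(-4 + 1/T))
(60 + n(-10))*H(8) = (60 + (2 - 8*(-10)))*8³ = (60 + (2 + 80))*512 = (60 + 82)*512 = 142*512 = 72704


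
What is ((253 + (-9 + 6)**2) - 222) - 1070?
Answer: -1030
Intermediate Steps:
((253 + (-9 + 6)**2) - 222) - 1070 = ((253 + (-3)**2) - 222) - 1070 = ((253 + 9) - 222) - 1070 = (262 - 222) - 1070 = 40 - 1070 = -1030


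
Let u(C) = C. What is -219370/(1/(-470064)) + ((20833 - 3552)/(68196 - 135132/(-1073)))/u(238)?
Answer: 1799165382030928392113/17447646720 ≈ 1.0312e+11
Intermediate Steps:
-219370/(1/(-470064)) + ((20833 - 3552)/(68196 - 135132/(-1073)))/u(238) = -219370/(1/(-470064)) + ((20833 - 3552)/(68196 - 135132/(-1073)))/238 = -219370/(-1/470064) + (17281/(68196 - 135132*(-1/1073)))*(1/238) = -219370*(-470064) + (17281/(68196 + 135132/1073))*(1/238) = 103117939680 + (17281/(73309440/1073))*(1/238) = 103117939680 + (17281*(1073/73309440))*(1/238) = 103117939680 + (18542513/73309440)*(1/238) = 103117939680 + 18542513/17447646720 = 1799165382030928392113/17447646720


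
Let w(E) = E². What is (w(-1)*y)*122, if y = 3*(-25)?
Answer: -9150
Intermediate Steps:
y = -75
(w(-1)*y)*122 = ((-1)²*(-75))*122 = (1*(-75))*122 = -75*122 = -9150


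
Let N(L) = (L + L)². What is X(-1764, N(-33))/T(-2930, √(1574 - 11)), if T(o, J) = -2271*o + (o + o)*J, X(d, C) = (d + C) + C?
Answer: 2629818/2515497295 + 2316*√1563/2515497295 ≈ 0.0010818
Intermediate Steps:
N(L) = 4*L² (N(L) = (2*L)² = 4*L²)
X(d, C) = d + 2*C (X(d, C) = (C + d) + C = d + 2*C)
T(o, J) = -2271*o + 2*J*o (T(o, J) = -2271*o + (2*o)*J = -2271*o + 2*J*o)
X(-1764, N(-33))/T(-2930, √(1574 - 11)) = (-1764 + 2*(4*(-33)²))/((-2930*(-2271 + 2*√(1574 - 11)))) = (-1764 + 2*(4*1089))/((-2930*(-2271 + 2*√1563))) = (-1764 + 2*4356)/(6654030 - 5860*√1563) = (-1764 + 8712)/(6654030 - 5860*√1563) = 6948/(6654030 - 5860*√1563)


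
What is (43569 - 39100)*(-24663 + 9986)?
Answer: -65591513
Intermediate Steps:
(43569 - 39100)*(-24663 + 9986) = 4469*(-14677) = -65591513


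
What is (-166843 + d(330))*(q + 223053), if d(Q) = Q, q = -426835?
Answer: 33932352166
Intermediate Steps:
(-166843 + d(330))*(q + 223053) = (-166843 + 330)*(-426835 + 223053) = -166513*(-203782) = 33932352166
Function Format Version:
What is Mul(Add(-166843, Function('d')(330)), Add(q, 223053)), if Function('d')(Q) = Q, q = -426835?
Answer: 33932352166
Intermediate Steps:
Mul(Add(-166843, Function('d')(330)), Add(q, 223053)) = Mul(Add(-166843, 330), Add(-426835, 223053)) = Mul(-166513, -203782) = 33932352166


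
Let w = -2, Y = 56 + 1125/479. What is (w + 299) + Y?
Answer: 170212/479 ≈ 355.35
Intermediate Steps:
Y = 27949/479 (Y = 56 + 1125*(1/479) = 56 + 1125/479 = 27949/479 ≈ 58.349)
(w + 299) + Y = (-2 + 299) + 27949/479 = 297 + 27949/479 = 170212/479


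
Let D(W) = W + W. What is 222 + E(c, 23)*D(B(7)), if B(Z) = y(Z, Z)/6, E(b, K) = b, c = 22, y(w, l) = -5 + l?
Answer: 710/3 ≈ 236.67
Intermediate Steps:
B(Z) = -⅚ + Z/6 (B(Z) = (-5 + Z)/6 = (-5 + Z)*(⅙) = -⅚ + Z/6)
D(W) = 2*W
222 + E(c, 23)*D(B(7)) = 222 + 22*(2*(-⅚ + (⅙)*7)) = 222 + 22*(2*(-⅚ + 7/6)) = 222 + 22*(2*(⅓)) = 222 + 22*(⅔) = 222 + 44/3 = 710/3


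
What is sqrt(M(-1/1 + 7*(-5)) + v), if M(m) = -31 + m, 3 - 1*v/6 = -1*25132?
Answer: sqrt(150743) ≈ 388.26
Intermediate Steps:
v = 150810 (v = 18 - (-6)*25132 = 18 - 6*(-25132) = 18 + 150792 = 150810)
sqrt(M(-1/1 + 7*(-5)) + v) = sqrt((-31 + (-1/1 + 7*(-5))) + 150810) = sqrt((-31 + (-1*1 - 35)) + 150810) = sqrt((-31 + (-1 - 35)) + 150810) = sqrt((-31 - 36) + 150810) = sqrt(-67 + 150810) = sqrt(150743)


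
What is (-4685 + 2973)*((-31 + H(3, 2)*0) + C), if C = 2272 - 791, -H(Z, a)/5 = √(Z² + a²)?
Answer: -2482400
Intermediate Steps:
H(Z, a) = -5*√(Z² + a²)
C = 1481
(-4685 + 2973)*((-31 + H(3, 2)*0) + C) = (-4685 + 2973)*((-31 - 5*√(3² + 2²)*0) + 1481) = -1712*((-31 - 5*√(9 + 4)*0) + 1481) = -1712*((-31 - 5*√13*0) + 1481) = -1712*((-31 + 0) + 1481) = -1712*(-31 + 1481) = -1712*1450 = -2482400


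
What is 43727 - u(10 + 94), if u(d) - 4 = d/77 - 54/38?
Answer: 63966852/1463 ≈ 43723.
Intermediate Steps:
u(d) = 49/19 + d/77 (u(d) = 4 + (d/77 - 54/38) = 4 + (d*(1/77) - 54*1/38) = 4 + (d/77 - 27/19) = 4 + (-27/19 + d/77) = 49/19 + d/77)
43727 - u(10 + 94) = 43727 - (49/19 + (10 + 94)/77) = 43727 - (49/19 + (1/77)*104) = 43727 - (49/19 + 104/77) = 43727 - 1*5749/1463 = 43727 - 5749/1463 = 63966852/1463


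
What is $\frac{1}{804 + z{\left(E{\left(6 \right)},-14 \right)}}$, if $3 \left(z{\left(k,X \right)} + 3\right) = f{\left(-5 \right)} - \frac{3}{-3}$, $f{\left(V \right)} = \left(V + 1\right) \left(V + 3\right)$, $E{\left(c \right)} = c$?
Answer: $\frac{1}{804} \approx 0.0012438$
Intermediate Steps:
$f{\left(V \right)} = \left(1 + V\right) \left(3 + V\right)$
$z{\left(k,X \right)} = 0$ ($z{\left(k,X \right)} = -3 + \frac{\left(3 + \left(-5\right)^{2} + 4 \left(-5\right)\right) - \frac{3}{-3}}{3} = -3 + \frac{\left(3 + 25 - 20\right) - -1}{3} = -3 + \frac{8 + 1}{3} = -3 + \frac{1}{3} \cdot 9 = -3 + 3 = 0$)
$\frac{1}{804 + z{\left(E{\left(6 \right)},-14 \right)}} = \frac{1}{804 + 0} = \frac{1}{804}$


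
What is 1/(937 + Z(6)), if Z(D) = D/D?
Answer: 1/938 ≈ 0.0010661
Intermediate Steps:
Z(D) = 1
1/(937 + Z(6)) = 1/(937 + 1) = 1/938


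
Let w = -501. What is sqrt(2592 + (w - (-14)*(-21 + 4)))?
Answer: sqrt(1853) ≈ 43.047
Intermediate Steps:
sqrt(2592 + (w - (-14)*(-21 + 4))) = sqrt(2592 + (-501 - (-14)*(-21 + 4))) = sqrt(2592 + (-501 - (-14)*(-17))) = sqrt(2592 + (-501 - 1*238)) = sqrt(2592 + (-501 - 238)) = sqrt(2592 - 739) = sqrt(1853)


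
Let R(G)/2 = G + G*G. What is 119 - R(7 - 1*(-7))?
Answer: -301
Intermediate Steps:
R(G) = 2*G + 2*G**2 (R(G) = 2*(G + G*G) = 2*(G + G**2) = 2*G + 2*G**2)
119 - R(7 - 1*(-7)) = 119 - 2*(7 - 1*(-7))*(1 + (7 - 1*(-7))) = 119 - 2*(7 + 7)*(1 + (7 + 7)) = 119 - 2*14*(1 + 14) = 119 - 2*14*15 = 119 - 1*420 = 119 - 420 = -301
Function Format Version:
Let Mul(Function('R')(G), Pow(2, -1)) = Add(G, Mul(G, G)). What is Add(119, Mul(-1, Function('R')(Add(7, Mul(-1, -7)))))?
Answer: -301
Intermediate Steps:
Function('R')(G) = Add(Mul(2, G), Mul(2, Pow(G, 2))) (Function('R')(G) = Mul(2, Add(G, Mul(G, G))) = Mul(2, Add(G, Pow(G, 2))) = Add(Mul(2, G), Mul(2, Pow(G, 2))))
Add(119, Mul(-1, Function('R')(Add(7, Mul(-1, -7))))) = Add(119, Mul(-1, Mul(2, Add(7, Mul(-1, -7)), Add(1, Add(7, Mul(-1, -7)))))) = Add(119, Mul(-1, Mul(2, Add(7, 7), Add(1, Add(7, 7))))) = Add(119, Mul(-1, Mul(2, 14, Add(1, 14)))) = Add(119, Mul(-1, Mul(2, 14, 15))) = Add(119, Mul(-1, 420)) = Add(119, -420) = -301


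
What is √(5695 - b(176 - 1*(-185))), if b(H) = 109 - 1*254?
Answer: 4*√365 ≈ 76.420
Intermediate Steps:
b(H) = -145 (b(H) = 109 - 254 = -145)
√(5695 - b(176 - 1*(-185))) = √(5695 - 1*(-145)) = √(5695 + 145) = √5840 = 4*√365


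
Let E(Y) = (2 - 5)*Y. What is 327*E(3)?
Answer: -2943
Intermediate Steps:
E(Y) = -3*Y
327*E(3) = 327*(-3*3) = 327*(-9) = -2943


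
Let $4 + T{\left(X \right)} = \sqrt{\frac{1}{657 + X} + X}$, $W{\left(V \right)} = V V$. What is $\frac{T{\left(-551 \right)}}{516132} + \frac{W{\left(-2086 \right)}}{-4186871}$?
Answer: $- \frac{561477866939}{540244525743} + \frac{i \sqrt{6190930}}{54709992} \approx -1.0393 + 4.5479 \cdot 10^{-5} i$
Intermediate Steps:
$W{\left(V \right)} = V^{2}$
$T{\left(X \right)} = -4 + \sqrt{X + \frac{1}{657 + X}}$ ($T{\left(X \right)} = -4 + \sqrt{\frac{1}{657 + X} + X} = -4 + \sqrt{X + \frac{1}{657 + X}}$)
$\frac{T{\left(-551 \right)}}{516132} + \frac{W{\left(-2086 \right)}}{-4186871} = \frac{-4 + \sqrt{\frac{1 - 551 \left(657 - 551\right)}{657 - 551}}}{516132} + \frac{\left(-2086\right)^{2}}{-4186871} = \left(-4 + \sqrt{\frac{1 - 58406}{106}}\right) \frac{1}{516132} + 4351396 \left(- \frac{1}{4186871}\right) = \left(-4 + \sqrt{\frac{1 - 58406}{106}}\right) \frac{1}{516132} - \frac{4351396}{4186871} = \left(-4 + \sqrt{\frac{1}{106} \left(-58405\right)}\right) \frac{1}{516132} - \frac{4351396}{4186871} = \left(-4 + \sqrt{- \frac{58405}{106}}\right) \frac{1}{516132} - \frac{4351396}{4186871} = \left(-4 + \frac{i \sqrt{6190930}}{106}\right) \frac{1}{516132} - \frac{4351396}{4186871} = \left(- \frac{1}{129033} + \frac{i \sqrt{6190930}}{54709992}\right) - \frac{4351396}{4186871} = - \frac{561477866939}{540244525743} + \frac{i \sqrt{6190930}}{54709992}$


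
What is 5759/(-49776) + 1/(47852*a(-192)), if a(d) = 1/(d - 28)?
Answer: -71632597/595470288 ≈ -0.12030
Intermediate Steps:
a(d) = 1/(-28 + d)
5759/(-49776) + 1/(47852*a(-192)) = 5759/(-49776) + 1/(47852*(1/(-28 - 192))) = 5759*(-1/49776) + 1/(47852*(1/(-220))) = -5759/49776 + 1/(47852*(-1/220)) = -5759/49776 + (1/47852)*(-220) = -5759/49776 - 55/11963 = -71632597/595470288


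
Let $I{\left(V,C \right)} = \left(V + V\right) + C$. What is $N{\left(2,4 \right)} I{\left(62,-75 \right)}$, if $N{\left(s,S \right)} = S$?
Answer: $196$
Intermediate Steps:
$I{\left(V,C \right)} = C + 2 V$ ($I{\left(V,C \right)} = 2 V + C = C + 2 V$)
$N{\left(2,4 \right)} I{\left(62,-75 \right)} = 4 \left(-75 + 2 \cdot 62\right) = 4 \left(-75 + 124\right) = 4 \cdot 49 = 196$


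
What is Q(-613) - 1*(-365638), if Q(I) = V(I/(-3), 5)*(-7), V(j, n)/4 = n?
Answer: 365498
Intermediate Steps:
V(j, n) = 4*n
Q(I) = -140 (Q(I) = (4*5)*(-7) = 20*(-7) = -140)
Q(-613) - 1*(-365638) = -140 - 1*(-365638) = -140 + 365638 = 365498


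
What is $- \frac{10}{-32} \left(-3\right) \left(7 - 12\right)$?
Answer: $\frac{75}{16} \approx 4.6875$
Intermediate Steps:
$- \frac{10}{-32} \left(-3\right) \left(7 - 12\right) = \left(-10\right) \left(- \frac{1}{32}\right) \left(-3\right) \left(-5\right) = \frac{5}{16} \left(-3\right) \left(-5\right) = \left(- \frac{15}{16}\right) \left(-5\right) = \frac{75}{16}$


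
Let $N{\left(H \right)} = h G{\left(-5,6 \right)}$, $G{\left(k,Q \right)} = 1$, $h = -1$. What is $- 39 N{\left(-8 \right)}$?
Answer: $39$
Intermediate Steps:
$N{\left(H \right)} = -1$ ($N{\left(H \right)} = \left(-1\right) 1 = -1$)
$- 39 N{\left(-8 \right)} = \left(-39\right) \left(-1\right) = 39$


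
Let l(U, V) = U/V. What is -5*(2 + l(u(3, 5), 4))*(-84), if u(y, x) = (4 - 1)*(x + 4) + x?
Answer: 4200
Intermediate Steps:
u(y, x) = 12 + 4*x (u(y, x) = 3*(4 + x) + x = (12 + 3*x) + x = 12 + 4*x)
-5*(2 + l(u(3, 5), 4))*(-84) = -5*(2 + (12 + 4*5)/4)*(-84) = -5*(2 + (12 + 20)*(1/4))*(-84) = -5*(2 + 32*(1/4))*(-84) = -5*(2 + 8)*(-84) = -5*10*(-84) = -1*50*(-84) = -50*(-84) = 4200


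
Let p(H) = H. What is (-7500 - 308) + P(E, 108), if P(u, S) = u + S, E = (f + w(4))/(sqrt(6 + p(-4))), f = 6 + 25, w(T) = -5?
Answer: -7700 + 13*sqrt(2) ≈ -7681.6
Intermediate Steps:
f = 31
E = 13*sqrt(2) (E = (31 - 5)/(sqrt(6 - 4)) = 26/(sqrt(2)) = 26*(sqrt(2)/2) = 13*sqrt(2) ≈ 18.385)
P(u, S) = S + u
(-7500 - 308) + P(E, 108) = (-7500 - 308) + (108 + 13*sqrt(2)) = -7808 + (108 + 13*sqrt(2)) = -7700 + 13*sqrt(2)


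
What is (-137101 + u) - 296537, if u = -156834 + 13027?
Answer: -577445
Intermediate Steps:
u = -143807
(-137101 + u) - 296537 = (-137101 - 143807) - 296537 = -280908 - 296537 = -577445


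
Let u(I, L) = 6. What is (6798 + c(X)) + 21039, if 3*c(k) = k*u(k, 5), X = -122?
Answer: 27593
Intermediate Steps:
c(k) = 2*k (c(k) = (k*6)/3 = (6*k)/3 = 2*k)
(6798 + c(X)) + 21039 = (6798 + 2*(-122)) + 21039 = (6798 - 244) + 21039 = 6554 + 21039 = 27593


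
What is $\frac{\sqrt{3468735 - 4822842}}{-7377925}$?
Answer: $- \frac{i \sqrt{1354107}}{7377925} \approx - 0.00015772 i$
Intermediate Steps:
$\frac{\sqrt{3468735 - 4822842}}{-7377925} = \sqrt{-1354107} \left(- \frac{1}{7377925}\right) = i \sqrt{1354107} \left(- \frac{1}{7377925}\right) = - \frac{i \sqrt{1354107}}{7377925}$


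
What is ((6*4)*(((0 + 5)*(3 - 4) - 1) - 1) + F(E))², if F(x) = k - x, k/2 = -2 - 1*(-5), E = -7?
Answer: 24025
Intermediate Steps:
k = 6 (k = 2*(-2 - 1*(-5)) = 2*(-2 + 5) = 2*3 = 6)
F(x) = 6 - x
((6*4)*(((0 + 5)*(3 - 4) - 1) - 1) + F(E))² = ((6*4)*(((0 + 5)*(3 - 4) - 1) - 1) + (6 - 1*(-7)))² = (24*((5*(-1) - 1) - 1) + (6 + 7))² = (24*((-5 - 1) - 1) + 13)² = (24*(-6 - 1) + 13)² = (24*(-7) + 13)² = (-168 + 13)² = (-155)² = 24025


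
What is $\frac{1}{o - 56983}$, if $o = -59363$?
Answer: $- \frac{1}{116346} \approx -8.5951 \cdot 10^{-6}$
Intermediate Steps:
$\frac{1}{o - 56983} = \frac{1}{-59363 - 56983} = \frac{1}{-116346} = - \frac{1}{116346}$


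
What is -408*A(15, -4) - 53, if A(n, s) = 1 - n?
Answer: 5659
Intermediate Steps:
-408*A(15, -4) - 53 = -408*(1 - 1*15) - 53 = -408*(1 - 15) - 53 = -408*(-14) - 53 = 5712 - 53 = 5659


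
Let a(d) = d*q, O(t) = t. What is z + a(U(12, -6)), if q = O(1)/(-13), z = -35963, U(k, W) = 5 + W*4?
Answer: -467500/13 ≈ -35962.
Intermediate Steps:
U(k, W) = 5 + 4*W
q = -1/13 (q = 1/(-13) = 1*(-1/13) = -1/13 ≈ -0.076923)
a(d) = -d/13 (a(d) = d*(-1/13) = -d/13)
z + a(U(12, -6)) = -35963 - (5 + 4*(-6))/13 = -35963 - (5 - 24)/13 = -35963 - 1/13*(-19) = -35963 + 19/13 = -467500/13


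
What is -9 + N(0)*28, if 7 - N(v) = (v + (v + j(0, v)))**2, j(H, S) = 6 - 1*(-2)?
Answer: -1605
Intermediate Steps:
j(H, S) = 8 (j(H, S) = 6 + 2 = 8)
N(v) = 7 - (8 + 2*v)**2 (N(v) = 7 - (v + (v + 8))**2 = 7 - (v + (8 + v))**2 = 7 - (8 + 2*v)**2)
-9 + N(0)*28 = -9 + (7 - 4*(4 + 0)**2)*28 = -9 + (7 - 4*4**2)*28 = -9 + (7 - 4*16)*28 = -9 + (7 - 64)*28 = -9 - 57*28 = -9 - 1596 = -1605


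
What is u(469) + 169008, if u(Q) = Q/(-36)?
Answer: 6083819/36 ≈ 1.6900e+5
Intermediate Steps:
u(Q) = -Q/36 (u(Q) = Q*(-1/36) = -Q/36)
u(469) + 169008 = -1/36*469 + 169008 = -469/36 + 169008 = 6083819/36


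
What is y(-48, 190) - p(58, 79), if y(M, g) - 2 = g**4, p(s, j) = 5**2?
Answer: 1303209977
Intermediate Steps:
p(s, j) = 25
y(M, g) = 2 + g**4
y(-48, 190) - p(58, 79) = (2 + 190**4) - 1*25 = (2 + 1303210000) - 25 = 1303210002 - 25 = 1303209977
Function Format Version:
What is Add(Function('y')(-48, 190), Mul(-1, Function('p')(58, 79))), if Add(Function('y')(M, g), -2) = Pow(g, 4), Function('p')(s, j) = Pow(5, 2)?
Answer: 1303209977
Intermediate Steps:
Function('p')(s, j) = 25
Function('y')(M, g) = Add(2, Pow(g, 4))
Add(Function('y')(-48, 190), Mul(-1, Function('p')(58, 79))) = Add(Add(2, Pow(190, 4)), Mul(-1, 25)) = Add(Add(2, 1303210000), -25) = Add(1303210002, -25) = 1303209977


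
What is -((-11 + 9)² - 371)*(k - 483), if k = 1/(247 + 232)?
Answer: -84907652/479 ≈ -1.7726e+5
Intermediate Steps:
k = 1/479 ≈ 0.0020877
-((-11 + 9)² - 371)*(k - 483) = -((-11 + 9)² - 371)*(1/479 - 483) = -((-2)² - 371)*(-231356)/479 = -(4 - 371)*(-231356)/479 = -(-367)*(-231356)/479 = -1*84907652/479 = -84907652/479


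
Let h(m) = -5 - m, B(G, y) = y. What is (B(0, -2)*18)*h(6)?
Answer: 396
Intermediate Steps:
(B(0, -2)*18)*h(6) = (-2*18)*(-5 - 1*6) = -36*(-5 - 6) = -36*(-11) = 396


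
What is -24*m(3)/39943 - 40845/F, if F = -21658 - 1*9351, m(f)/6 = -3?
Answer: 1644867723/1238592487 ≈ 1.3280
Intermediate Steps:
m(f) = -18 (m(f) = 6*(-3) = -18)
F = -31009 (F = -21658 - 9351 = -31009)
-24*m(3)/39943 - 40845/F = -24*(-18)/39943 - 40845/(-31009) = 432*(1/39943) - 40845*(-1/31009) = 432/39943 + 40845/31009 = 1644867723/1238592487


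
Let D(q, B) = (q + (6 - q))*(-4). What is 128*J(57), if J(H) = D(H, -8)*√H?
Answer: -3072*√57 ≈ -23193.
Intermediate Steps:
D(q, B) = -24 (D(q, B) = 6*(-4) = -24)
J(H) = -24*√H
128*J(57) = 128*(-24*√57) = -3072*√57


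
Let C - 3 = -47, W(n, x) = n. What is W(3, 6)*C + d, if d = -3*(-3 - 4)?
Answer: -111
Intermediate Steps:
d = 21 (d = -3*(-7) = 21)
C = -44 (C = 3 - 47 = -44)
W(3, 6)*C + d = 3*(-44) + 21 = -132 + 21 = -111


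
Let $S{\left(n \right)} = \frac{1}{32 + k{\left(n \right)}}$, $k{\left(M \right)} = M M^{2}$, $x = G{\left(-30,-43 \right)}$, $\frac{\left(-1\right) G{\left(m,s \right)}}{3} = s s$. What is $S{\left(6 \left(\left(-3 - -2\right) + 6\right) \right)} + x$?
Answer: $- \frac{149946503}{27032} \approx -5547.0$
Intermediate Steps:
$G{\left(m,s \right)} = - 3 s^{2}$ ($G{\left(m,s \right)} = - 3 s s = - 3 s^{2}$)
$x = -5547$ ($x = - 3 \left(-43\right)^{2} = \left(-3\right) 1849 = -5547$)
$k{\left(M \right)} = M^{3}$
$S{\left(n \right)} = \frac{1}{32 + n^{3}}$
$S{\left(6 \left(\left(-3 - -2\right) + 6\right) \right)} + x = \frac{1}{32 + \left(6 \left(\left(-3 - -2\right) + 6\right)\right)^{3}} - 5547 = \frac{1}{32 + \left(6 \left(\left(-3 + 2\right) + 6\right)\right)^{3}} - 5547 = \frac{1}{32 + \left(6 \left(-1 + 6\right)\right)^{3}} - 5547 = \frac{1}{32 + \left(6 \cdot 5\right)^{3}} - 5547 = \frac{1}{32 + 30^{3}} - 5547 = \frac{1}{32 + 27000} - 5547 = \frac{1}{27032} - 5547 = - \frac{149946503}{27032}$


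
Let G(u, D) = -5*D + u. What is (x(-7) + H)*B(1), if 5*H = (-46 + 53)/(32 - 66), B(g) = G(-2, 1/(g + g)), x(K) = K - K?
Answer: 63/340 ≈ 0.18529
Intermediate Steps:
x(K) = 0
G(u, D) = u - 5*D
B(g) = -2 - 5/(2*g) (B(g) = -2 - 5/(g + g) = -2 - 5*1/(2*g) = -2 - 5/(2*g))
H = -7/170 (H = ((-46 + 53)/(32 - 66))/5 = (7/(-34))/5 = (7*(-1/34))/5 = (⅕)*(-7/34) = -7/170 ≈ -0.041176)
(x(-7) + H)*B(1) = (0 - 7/170)*(-2 - 5/2/1) = -7*(-2 - 5/2*1)/170 = -7*(-2 - 5/2)/170 = -7/170*(-9/2) = 63/340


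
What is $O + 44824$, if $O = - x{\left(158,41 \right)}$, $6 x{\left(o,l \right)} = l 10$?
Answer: $\frac{134267}{3} \approx 44756.0$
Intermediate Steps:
$x{\left(o,l \right)} = \frac{5 l}{3}$ ($x{\left(o,l \right)} = \frac{l 10}{6} = \frac{10 l}{6} = \frac{5 l}{3}$)
$O = - \frac{205}{3}$ ($O = - \frac{5 \cdot 41}{3} = \left(-1\right) \frac{205}{3} = - \frac{205}{3} \approx -68.333$)
$O + 44824 = - \frac{205}{3} + 44824 = \frac{134267}{3}$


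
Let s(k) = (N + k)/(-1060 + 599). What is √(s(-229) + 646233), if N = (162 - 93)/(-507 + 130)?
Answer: √19519739470972091/173797 ≈ 803.89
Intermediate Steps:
N = -69/377 (N = 69/(-377) = 69*(-1/377) = -69/377 ≈ -0.18302)
s(k) = 69/173797 - k/461 (s(k) = (-69/377 + k)/(-1060 + 599) = (-69/377 + k)/(-461) = (-69/377 + k)*(-1/461) = 69/173797 - k/461)
√(s(-229) + 646233) = √((69/173797 - 1/461*(-229)) + 646233) = √((69/173797 + 229/461) + 646233) = √(86402/173797 + 646233) = √(112313443103/173797) = √19519739470972091/173797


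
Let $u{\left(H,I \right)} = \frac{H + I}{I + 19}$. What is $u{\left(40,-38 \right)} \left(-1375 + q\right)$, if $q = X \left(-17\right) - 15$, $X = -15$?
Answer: $\frac{2270}{19} \approx 119.47$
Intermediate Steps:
$q = 240$ ($q = \left(-15\right) \left(-17\right) - 15 = 255 - 15 = 240$)
$u{\left(H,I \right)} = \frac{H + I}{19 + I}$
$u{\left(40,-38 \right)} \left(-1375 + q\right) = \frac{40 - 38}{19 - 38} \left(-1375 + 240\right) = \frac{1}{-19} \cdot 2 \left(-1135\right) = \left(- \frac{1}{19}\right) 2 \left(-1135\right) = \left(- \frac{2}{19}\right) \left(-1135\right) = \frac{2270}{19}$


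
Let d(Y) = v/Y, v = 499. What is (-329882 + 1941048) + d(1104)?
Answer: 1778727763/1104 ≈ 1.6112e+6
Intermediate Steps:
d(Y) = 499/Y
(-329882 + 1941048) + d(1104) = (-329882 + 1941048) + 499/1104 = 1611166 + 499*(1/1104) = 1611166 + 499/1104 = 1778727763/1104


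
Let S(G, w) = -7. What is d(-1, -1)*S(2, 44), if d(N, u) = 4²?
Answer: -112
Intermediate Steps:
d(N, u) = 16
d(-1, -1)*S(2, 44) = 16*(-7) = -112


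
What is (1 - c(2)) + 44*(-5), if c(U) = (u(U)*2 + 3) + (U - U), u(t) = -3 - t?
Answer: -212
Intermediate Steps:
c(U) = -3 - 2*U (c(U) = ((-3 - U)*2 + 3) + (U - U) = ((-6 - 2*U) + 3) + 0 = (-3 - 2*U) + 0 = -3 - 2*U)
(1 - c(2)) + 44*(-5) = (1 - (-3 - 2*2)) + 44*(-5) = (1 - (-3 - 4)) - 220 = (1 - 1*(-7)) - 220 = (1 + 7) - 220 = 8 - 220 = -212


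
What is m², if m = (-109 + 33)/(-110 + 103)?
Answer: 5776/49 ≈ 117.88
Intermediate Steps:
m = 76/7 (m = -76/(-7) = -76*(-⅐) = 76/7 ≈ 10.857)
m² = (76/7)² = 5776/49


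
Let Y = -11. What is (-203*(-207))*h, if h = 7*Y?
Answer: -3235617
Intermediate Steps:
h = -77 (h = 7*(-11) = -77)
(-203*(-207))*h = -203*(-207)*(-77) = 42021*(-77) = -3235617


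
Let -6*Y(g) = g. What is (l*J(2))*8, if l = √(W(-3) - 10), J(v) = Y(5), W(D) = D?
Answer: -20*I*√13/3 ≈ -24.037*I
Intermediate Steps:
Y(g) = -g/6
J(v) = -⅚ (J(v) = -⅙*5 = -⅚)
l = I*√13 (l = √(-3 - 10) = √(-13) = I*√13 ≈ 3.6056*I)
(l*J(2))*8 = ((I*√13)*(-⅚))*8 = -5*I*√13/6*8 = -20*I*√13/3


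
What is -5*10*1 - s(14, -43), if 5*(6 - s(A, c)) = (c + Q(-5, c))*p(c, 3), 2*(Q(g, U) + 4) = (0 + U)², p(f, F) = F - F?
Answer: -56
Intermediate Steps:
p(f, F) = 0
Q(g, U) = -4 + U²/2 (Q(g, U) = -4 + (0 + U)²/2 = -4 + U²/2)
s(A, c) = 6 (s(A, c) = 6 - (c + (-4 + c²/2))*0/5 = 6 - (-4 + c + c²/2)*0/5 = 6 - ⅕*0 = 6 + 0 = 6)
-5*10*1 - s(14, -43) = -5*10*1 - 1*6 = -50*1 - 6 = -50 - 6 = -56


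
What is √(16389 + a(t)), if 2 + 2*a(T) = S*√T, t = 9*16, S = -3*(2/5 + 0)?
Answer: 4*√25595/5 ≈ 127.99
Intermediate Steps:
S = -6/5 (S = -3*(2*(⅕) + 0) = -3*(⅖ + 0) = -3*⅖ = -6/5 ≈ -1.2000)
t = 144
a(T) = -1 - 3*√T/5 (a(T) = -1 + (-6*√T/5)/2 = -1 - 3*√T/5)
√(16389 + a(t)) = √(16389 + (-1 - 3*√144/5)) = √(16389 + (-1 - ⅗*12)) = √(16389 + (-1 - 36/5)) = √(16389 - 41/5) = √(81904/5) = 4*√25595/5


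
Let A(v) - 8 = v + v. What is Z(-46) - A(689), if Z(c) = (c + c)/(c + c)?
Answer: -1385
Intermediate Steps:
A(v) = 8 + 2*v (A(v) = 8 + (v + v) = 8 + 2*v)
Z(c) = 1 (Z(c) = (2*c)/((2*c)) = (2*c)*(1/(2*c)) = 1)
Z(-46) - A(689) = 1 - (8 + 2*689) = 1 - (8 + 1378) = 1 - 1*1386 = 1 - 1386 = -1385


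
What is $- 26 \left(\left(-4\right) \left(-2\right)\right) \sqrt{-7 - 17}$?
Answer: $- 416 i \sqrt{6} \approx - 1019.0 i$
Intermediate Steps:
$- 26 \left(\left(-4\right) \left(-2\right)\right) \sqrt{-7 - 17} = \left(-26\right) 8 \sqrt{-24} = - 208 \cdot 2 i \sqrt{6} = - 416 i \sqrt{6}$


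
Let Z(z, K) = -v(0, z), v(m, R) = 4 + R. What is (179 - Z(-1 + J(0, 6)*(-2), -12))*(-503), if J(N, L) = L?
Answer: -85510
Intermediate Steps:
Z(z, K) = -4 - z (Z(z, K) = -(4 + z) = -4 - z)
(179 - Z(-1 + J(0, 6)*(-2), -12))*(-503) = (179 - (-4 - (-1 + 6*(-2))))*(-503) = (179 - (-4 - (-1 - 12)))*(-503) = (179 - (-4 - 1*(-13)))*(-503) = (179 - (-4 + 13))*(-503) = (179 - 1*9)*(-503) = (179 - 9)*(-503) = 170*(-503) = -85510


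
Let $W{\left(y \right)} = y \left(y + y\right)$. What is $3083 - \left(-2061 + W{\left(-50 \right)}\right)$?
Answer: $144$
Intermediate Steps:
$W{\left(y \right)} = 2 y^{2}$ ($W{\left(y \right)} = y 2 y = 2 y^{2}$)
$3083 - \left(-2061 + W{\left(-50 \right)}\right) = 3083 - \left(-2061 + 2 \left(-50\right)^{2}\right) = 3083 - \left(-2061 + 2 \cdot 2500\right) = 3083 - \left(-2061 + 5000\right) = 3083 - 2939 = 144$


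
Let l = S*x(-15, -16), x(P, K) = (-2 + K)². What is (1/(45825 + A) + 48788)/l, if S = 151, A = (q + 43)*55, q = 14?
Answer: 2388660481/2395319040 ≈ 0.99722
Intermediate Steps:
A = 3135 (A = (14 + 43)*55 = 57*55 = 3135)
l = 48924 (l = 151*(-2 - 16)² = 151*(-18)² = 151*324 = 48924)
(1/(45825 + A) + 48788)/l = (1/(45825 + 3135) + 48788)/48924 = (1/48960 + 48788)*(1/48924) = (2388660481/48960)*(1/48924) = 2388660481/2395319040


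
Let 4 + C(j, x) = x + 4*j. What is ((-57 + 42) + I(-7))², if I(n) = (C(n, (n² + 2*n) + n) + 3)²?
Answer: 196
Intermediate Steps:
C(j, x) = -4 + x + 4*j (C(j, x) = -4 + (x + 4*j) = -4 + x + 4*j)
I(n) = (-1 + n² + 7*n)² (I(n) = ((-4 + ((n² + 2*n) + n) + 4*n) + 3)² = ((-4 + (n² + 3*n) + 4*n) + 3)² = ((-4 + n² + 7*n) + 3)² = (-1 + n² + 7*n)²)
((-57 + 42) + I(-7))² = ((-57 + 42) + (-1 + (-7)² + 7*(-7))²)² = (-15 + (-1 + 49 - 49)²)² = (-15 + (-1)²)² = (-15 + 1)² = (-14)² = 196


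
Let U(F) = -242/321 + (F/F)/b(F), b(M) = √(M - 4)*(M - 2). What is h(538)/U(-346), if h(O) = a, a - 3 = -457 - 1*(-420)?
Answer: 4146313001600/91937675283 + 225774280*I*√14/91937675283 ≈ 45.099 + 0.0091885*I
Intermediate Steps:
b(M) = √(-4 + M)*(-2 + M)
a = -34 (a = 3 + (-457 - 1*(-420)) = 3 + (-457 + 420) = 3 - 37 = -34)
h(O) = -34
U(F) = -242/321 + 1/(√(-4 + F)*(-2 + F)) (U(F) = -242/321 + (F/F)/((√(-4 + F)*(-2 + F))) = -242*1/321 + 1*(1/(√(-4 + F)*(-2 + F))) = -242/321 + 1/(√(-4 + F)*(-2 + F)))
h(538)/U(-346) = -34/(-242/321 + 1/(√(-4 - 346)*(-2 - 346))) = -34/(-242/321 + 1/(√(-350)*(-348))) = -34/(-242/321 - I*√14/70*(-1/348)) = -34/(-242/321 + I*√14/24360)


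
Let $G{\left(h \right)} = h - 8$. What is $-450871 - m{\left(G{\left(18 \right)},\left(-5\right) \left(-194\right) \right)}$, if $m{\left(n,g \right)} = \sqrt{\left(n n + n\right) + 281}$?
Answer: $-450871 - \sqrt{391} \approx -4.5089 \cdot 10^{5}$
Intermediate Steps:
$G{\left(h \right)} = -8 + h$ ($G{\left(h \right)} = h - 8 = -8 + h$)
$m{\left(n,g \right)} = \sqrt{281 + n + n^{2}}$ ($m{\left(n,g \right)} = \sqrt{\left(n^{2} + n\right) + 281} = \sqrt{\left(n + n^{2}\right) + 281} = \sqrt{281 + n + n^{2}}$)
$-450871 - m{\left(G{\left(18 \right)},\left(-5\right) \left(-194\right) \right)} = -450871 - \sqrt{281 + \left(-8 + 18\right) + \left(-8 + 18\right)^{2}} = -450871 - \sqrt{281 + 10 + 10^{2}} = -450871 - \sqrt{281 + 10 + 100} = -450871 - \sqrt{391}$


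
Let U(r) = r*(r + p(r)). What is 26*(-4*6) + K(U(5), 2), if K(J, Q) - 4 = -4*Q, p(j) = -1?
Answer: -628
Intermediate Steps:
U(r) = r*(-1 + r) (U(r) = r*(r - 1) = r*(-1 + r))
K(J, Q) = 4 - 4*Q
26*(-4*6) + K(U(5), 2) = 26*(-4*6) + (4 - 4*2) = 26*(-24) + (4 - 8) = -624 - 4 = -628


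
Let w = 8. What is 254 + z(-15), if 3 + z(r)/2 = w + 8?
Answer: 280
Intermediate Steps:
z(r) = 26 (z(r) = -6 + 2*(8 + 8) = -6 + 2*16 = -6 + 32 = 26)
254 + z(-15) = 254 + 26 = 280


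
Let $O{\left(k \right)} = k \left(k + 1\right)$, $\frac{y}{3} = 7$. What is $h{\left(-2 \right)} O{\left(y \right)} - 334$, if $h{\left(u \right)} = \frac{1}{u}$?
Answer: $-565$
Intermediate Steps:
$y = 21$ ($y = 3 \cdot 7 = 21$)
$O{\left(k \right)} = k \left(1 + k\right)$
$h{\left(-2 \right)} O{\left(y \right)} - 334 = \frac{21 \left(1 + 21\right)}{-2} - 334 = - \frac{21 \cdot 22}{2} - 334 = \left(- \frac{1}{2}\right) 462 - 334 = -231 - 334 = -565$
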